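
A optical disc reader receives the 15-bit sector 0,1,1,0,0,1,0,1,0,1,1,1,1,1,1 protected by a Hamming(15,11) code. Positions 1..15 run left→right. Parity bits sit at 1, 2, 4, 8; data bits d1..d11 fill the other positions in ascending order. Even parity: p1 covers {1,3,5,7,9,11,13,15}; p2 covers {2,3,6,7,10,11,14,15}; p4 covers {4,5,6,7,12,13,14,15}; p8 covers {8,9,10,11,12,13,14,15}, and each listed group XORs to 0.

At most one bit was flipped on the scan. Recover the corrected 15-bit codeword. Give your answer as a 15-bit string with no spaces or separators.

s1 (pos 1,3,5,7,9,11,13,15): 0⊕1⊕0⊕0⊕0⊕1⊕1⊕1 = 0
s2 (pos 2,3,6,7,10,11,14,15): 1⊕1⊕1⊕0⊕1⊕1⊕1⊕1 = 1
s4 (pos 4,5,6,7,12,13,14,15): 0⊕0⊕1⊕0⊕1⊕1⊕1⊕1 = 1
s8 (pos 8,9,10,11,12,13,14,15): 1⊕0⊕1⊕1⊕1⊕1⊕1⊕1 = 1
Syndrome s8…s1 = 1110 → error at position 14.
Flip position 14: 011001010111111 → 011001010111101

011001010111101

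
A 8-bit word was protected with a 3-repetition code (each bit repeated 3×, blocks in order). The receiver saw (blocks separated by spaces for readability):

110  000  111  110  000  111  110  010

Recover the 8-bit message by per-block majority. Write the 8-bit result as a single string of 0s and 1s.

10110110

Block 1 (110): 2 ones → 1
Block 2 (000): 0 ones → 0
Block 3 (111): 3 ones → 1
Block 4 (110): 2 ones → 1
Block 5 (000): 0 ones → 0
Block 6 (111): 3 ones → 1
Block 7 (110): 2 ones → 1
Block 8 (010): 1 one → 0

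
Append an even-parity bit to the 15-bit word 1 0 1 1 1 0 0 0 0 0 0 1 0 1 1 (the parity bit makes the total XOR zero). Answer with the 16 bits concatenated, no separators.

XOR of the 15 data bits: 1⊕0⊕1⊕1⊕1⊕0⊕0⊕0⊕0⊕0⊕0⊕1⊕0⊕1⊕1 = 1
Parity bit = 1 (so all 16 bits XOR to 0).

1011100000010111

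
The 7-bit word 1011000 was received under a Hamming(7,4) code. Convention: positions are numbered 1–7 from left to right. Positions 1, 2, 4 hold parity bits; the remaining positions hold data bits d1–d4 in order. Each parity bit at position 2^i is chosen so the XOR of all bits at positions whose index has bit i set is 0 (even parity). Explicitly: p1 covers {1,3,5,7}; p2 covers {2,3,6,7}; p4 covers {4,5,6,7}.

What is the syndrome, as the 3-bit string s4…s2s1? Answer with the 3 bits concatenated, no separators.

110

s1 (pos 1,3,5,7): 1⊕1⊕0⊕0 = 0
s2 (pos 2,3,6,7): 0⊕1⊕0⊕0 = 1
s4 (pos 4,5,6,7): 1⊕0⊕0⊕0 = 1
Syndrome s4…s1 = 110 → error at position 6.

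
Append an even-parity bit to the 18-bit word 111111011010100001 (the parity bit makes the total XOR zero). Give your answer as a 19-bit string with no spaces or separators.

1111110110101000011

XOR of the 18 data bits: 1⊕1⊕1⊕1⊕1⊕1⊕0⊕1⊕1⊕0⊕1⊕0⊕1⊕0⊕0⊕0⊕0⊕1 = 1
Parity bit = 1 (so all 19 bits XOR to 0).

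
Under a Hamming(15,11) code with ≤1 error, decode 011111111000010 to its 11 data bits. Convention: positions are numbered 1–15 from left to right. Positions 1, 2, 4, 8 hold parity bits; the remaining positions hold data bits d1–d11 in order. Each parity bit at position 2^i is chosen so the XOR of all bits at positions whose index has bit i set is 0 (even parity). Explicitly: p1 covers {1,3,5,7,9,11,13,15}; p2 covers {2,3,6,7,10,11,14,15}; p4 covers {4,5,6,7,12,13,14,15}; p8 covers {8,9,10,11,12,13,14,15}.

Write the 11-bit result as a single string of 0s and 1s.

s1 (pos 1,3,5,7,9,11,13,15): 0⊕1⊕1⊕1⊕1⊕0⊕0⊕0 = 0
s2 (pos 2,3,6,7,10,11,14,15): 1⊕1⊕1⊕1⊕0⊕0⊕1⊕0 = 1
s4 (pos 4,5,6,7,12,13,14,15): 1⊕1⊕1⊕1⊕0⊕0⊕1⊕0 = 1
s8 (pos 8,9,10,11,12,13,14,15): 1⊕1⊕0⊕0⊕0⊕0⊕1⊕0 = 1
Syndrome s8…s1 = 1110 → error at position 14.
Flip position 14: 011111111000010 → 011111111000000
Read data bits from positions 3,5,6,7,9,10,11,12,13,14,15: 11111000000

11111000000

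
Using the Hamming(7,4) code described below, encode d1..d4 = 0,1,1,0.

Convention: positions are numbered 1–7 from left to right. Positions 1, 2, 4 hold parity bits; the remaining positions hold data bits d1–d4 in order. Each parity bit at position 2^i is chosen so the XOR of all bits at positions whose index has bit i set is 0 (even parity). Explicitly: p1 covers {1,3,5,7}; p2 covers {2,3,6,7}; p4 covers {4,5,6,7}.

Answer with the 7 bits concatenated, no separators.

Place data at non-parity positions: p1 p2 0 p4 1 1 0
p1 (pos 1,3,5,7): XOR of data positions = 0⊕1⊕0 = 1
p2 (pos 2,3,6,7): XOR of data positions = 0⊕1⊕0 = 1
p4 (pos 4,5,6,7): XOR of data positions = 1⊕1⊕0 = 0
Codeword: 1100110

1100110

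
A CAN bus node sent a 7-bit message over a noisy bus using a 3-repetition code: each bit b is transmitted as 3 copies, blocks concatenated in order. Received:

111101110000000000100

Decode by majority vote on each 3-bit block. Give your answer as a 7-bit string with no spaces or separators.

Block 1 (111): 3 ones → 1
Block 2 (101): 2 ones → 1
Block 3 (110): 2 ones → 1
Block 4 (000): 0 ones → 0
Block 5 (000): 0 ones → 0
Block 6 (000): 0 ones → 0
Block 7 (100): 1 one → 0

1110000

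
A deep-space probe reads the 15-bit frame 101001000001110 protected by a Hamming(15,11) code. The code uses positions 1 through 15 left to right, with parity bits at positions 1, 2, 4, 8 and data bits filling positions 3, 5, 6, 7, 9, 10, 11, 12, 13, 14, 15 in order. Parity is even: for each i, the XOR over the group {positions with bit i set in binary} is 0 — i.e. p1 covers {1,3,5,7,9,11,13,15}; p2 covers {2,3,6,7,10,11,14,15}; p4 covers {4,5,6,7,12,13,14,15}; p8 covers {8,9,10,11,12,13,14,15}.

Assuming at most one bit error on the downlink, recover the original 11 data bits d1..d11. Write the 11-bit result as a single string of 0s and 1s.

10100011110

s1 (pos 1,3,5,7,9,11,13,15): 1⊕1⊕0⊕0⊕0⊕0⊕1⊕0 = 1
s2 (pos 2,3,6,7,10,11,14,15): 0⊕1⊕1⊕0⊕0⊕0⊕1⊕0 = 1
s4 (pos 4,5,6,7,12,13,14,15): 0⊕0⊕1⊕0⊕1⊕1⊕1⊕0 = 0
s8 (pos 8,9,10,11,12,13,14,15): 0⊕0⊕0⊕0⊕1⊕1⊕1⊕0 = 1
Syndrome s8…s1 = 1011 → error at position 11.
Flip position 11: 101001000001110 → 101001000011110
Read data bits from positions 3,5,6,7,9,10,11,12,13,14,15: 10100011110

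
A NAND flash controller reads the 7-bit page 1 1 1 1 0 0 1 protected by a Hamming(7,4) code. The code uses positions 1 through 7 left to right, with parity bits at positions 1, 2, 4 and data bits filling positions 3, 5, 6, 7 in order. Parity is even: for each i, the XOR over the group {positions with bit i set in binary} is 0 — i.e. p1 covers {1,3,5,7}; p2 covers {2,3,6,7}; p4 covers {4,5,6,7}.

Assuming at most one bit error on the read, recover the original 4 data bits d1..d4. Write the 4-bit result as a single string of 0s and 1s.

s1 (pos 1,3,5,7): 1⊕1⊕0⊕1 = 1
s2 (pos 2,3,6,7): 1⊕1⊕0⊕1 = 1
s4 (pos 4,5,6,7): 1⊕0⊕0⊕1 = 0
Syndrome s4…s1 = 011 → error at position 3.
Flip position 3: 1111001 → 1101001
Read data bits from positions 3,5,6,7: 0001

0001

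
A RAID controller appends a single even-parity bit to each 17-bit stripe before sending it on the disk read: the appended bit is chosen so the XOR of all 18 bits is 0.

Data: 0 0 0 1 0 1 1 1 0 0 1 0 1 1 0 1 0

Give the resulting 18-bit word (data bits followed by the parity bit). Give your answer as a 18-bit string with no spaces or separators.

000101110010110100

XOR of the 17 data bits: 0⊕0⊕0⊕1⊕0⊕1⊕1⊕1⊕0⊕0⊕1⊕0⊕1⊕1⊕0⊕1⊕0 = 0
Parity bit = 0 (so all 18 bits XOR to 0).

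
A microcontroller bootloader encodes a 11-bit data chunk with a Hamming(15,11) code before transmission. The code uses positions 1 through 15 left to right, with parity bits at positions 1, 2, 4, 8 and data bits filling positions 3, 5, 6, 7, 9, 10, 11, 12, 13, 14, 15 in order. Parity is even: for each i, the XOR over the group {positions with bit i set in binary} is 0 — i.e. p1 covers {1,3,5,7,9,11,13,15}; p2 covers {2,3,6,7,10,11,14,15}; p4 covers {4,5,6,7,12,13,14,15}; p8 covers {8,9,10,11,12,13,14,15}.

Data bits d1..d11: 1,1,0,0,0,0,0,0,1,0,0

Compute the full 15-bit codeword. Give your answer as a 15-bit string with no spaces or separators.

Place data at non-parity positions: p1 p2 1 p4 1 0 0 p8 0 0 0 0 1 0 0
p1 (pos 1,3,5,7,9,11,13,15): XOR of data positions = 1⊕1⊕0⊕0⊕0⊕1⊕0 = 1
p2 (pos 2,3,6,7,10,11,14,15): XOR of data positions = 1⊕0⊕0⊕0⊕0⊕0⊕0 = 1
p4 (pos 4,5,6,7,12,13,14,15): XOR of data positions = 1⊕0⊕0⊕0⊕1⊕0⊕0 = 0
p8 (pos 8,9,10,11,12,13,14,15): XOR of data positions = 0⊕0⊕0⊕0⊕1⊕0⊕0 = 1
Codeword: 111010010000100

111010010000100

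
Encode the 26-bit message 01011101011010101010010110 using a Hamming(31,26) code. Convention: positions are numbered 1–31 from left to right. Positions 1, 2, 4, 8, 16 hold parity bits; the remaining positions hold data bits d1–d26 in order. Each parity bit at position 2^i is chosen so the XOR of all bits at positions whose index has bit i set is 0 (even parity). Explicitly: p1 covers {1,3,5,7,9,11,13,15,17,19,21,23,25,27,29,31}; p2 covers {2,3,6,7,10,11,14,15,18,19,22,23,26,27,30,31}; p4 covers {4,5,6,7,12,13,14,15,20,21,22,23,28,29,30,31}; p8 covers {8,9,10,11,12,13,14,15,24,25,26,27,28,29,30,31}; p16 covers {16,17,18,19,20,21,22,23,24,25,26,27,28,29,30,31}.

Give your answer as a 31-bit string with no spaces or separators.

0001101111010111010101010010110

Place data at non-parity positions: p1 p2 0 p4 1 0 1 p8 1 1 0 1 0 1 1 p16 0 1 0 1 0 1 0 1 0 0 1 0 1 1 0
p1 (pos 1,3,5,7,9,11,13,15,17,19,21,23,25,27,29,31): XOR of data positions = 0⊕1⊕1⊕1⊕0⊕0⊕1⊕0⊕0⊕0⊕0⊕0⊕1⊕1⊕0 = 0
p2 (pos 2,3,6,7,10,11,14,15,18,19,22,23,26,27,30,31): XOR of data positions = 0⊕0⊕1⊕1⊕0⊕1⊕1⊕1⊕0⊕1⊕0⊕0⊕1⊕1⊕0 = 0
p4 (pos 4,5,6,7,12,13,14,15,20,21,22,23,28,29,30,31): XOR of data positions = 1⊕0⊕1⊕1⊕0⊕1⊕1⊕1⊕0⊕1⊕0⊕0⊕1⊕1⊕0 = 1
p8 (pos 8,9,10,11,12,13,14,15,24,25,26,27,28,29,30,31): XOR of data positions = 1⊕1⊕0⊕1⊕0⊕1⊕1⊕1⊕0⊕0⊕1⊕0⊕1⊕1⊕0 = 1
p16 (pos 16,17,18,19,20,21,22,23,24,25,26,27,28,29,30,31): XOR of data positions = 0⊕1⊕0⊕1⊕0⊕1⊕0⊕1⊕0⊕0⊕1⊕0⊕1⊕1⊕0 = 1
Codeword: 0001101111010111010101010010110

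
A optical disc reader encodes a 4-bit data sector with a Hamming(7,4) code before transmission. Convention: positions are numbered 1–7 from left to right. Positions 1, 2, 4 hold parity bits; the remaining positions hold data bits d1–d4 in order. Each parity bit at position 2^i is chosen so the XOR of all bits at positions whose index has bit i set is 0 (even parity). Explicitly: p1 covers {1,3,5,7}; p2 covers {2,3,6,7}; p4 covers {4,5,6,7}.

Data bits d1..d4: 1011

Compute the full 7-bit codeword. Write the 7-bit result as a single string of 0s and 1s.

0110011

Place data at non-parity positions: p1 p2 1 p4 0 1 1
p1 (pos 1,3,5,7): XOR of data positions = 1⊕0⊕1 = 0
p2 (pos 2,3,6,7): XOR of data positions = 1⊕1⊕1 = 1
p4 (pos 4,5,6,7): XOR of data positions = 0⊕1⊕1 = 0
Codeword: 0110011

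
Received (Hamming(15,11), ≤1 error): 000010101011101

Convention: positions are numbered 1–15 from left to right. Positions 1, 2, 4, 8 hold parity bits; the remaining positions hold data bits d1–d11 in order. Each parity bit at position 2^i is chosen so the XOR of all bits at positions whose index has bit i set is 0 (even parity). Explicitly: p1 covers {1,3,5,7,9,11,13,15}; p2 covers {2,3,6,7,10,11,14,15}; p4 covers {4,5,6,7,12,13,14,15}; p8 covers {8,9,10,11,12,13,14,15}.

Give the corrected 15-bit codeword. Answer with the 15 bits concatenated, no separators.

s1 (pos 1,3,5,7,9,11,13,15): 0⊕0⊕1⊕1⊕1⊕1⊕1⊕1 = 0
s2 (pos 2,3,6,7,10,11,14,15): 0⊕0⊕0⊕1⊕0⊕1⊕0⊕1 = 1
s4 (pos 4,5,6,7,12,13,14,15): 0⊕1⊕0⊕1⊕1⊕1⊕0⊕1 = 1
s8 (pos 8,9,10,11,12,13,14,15): 0⊕1⊕0⊕1⊕1⊕1⊕0⊕1 = 1
Syndrome s8…s1 = 1110 → error at position 14.
Flip position 14: 000010101011101 → 000010101011111

000010101011111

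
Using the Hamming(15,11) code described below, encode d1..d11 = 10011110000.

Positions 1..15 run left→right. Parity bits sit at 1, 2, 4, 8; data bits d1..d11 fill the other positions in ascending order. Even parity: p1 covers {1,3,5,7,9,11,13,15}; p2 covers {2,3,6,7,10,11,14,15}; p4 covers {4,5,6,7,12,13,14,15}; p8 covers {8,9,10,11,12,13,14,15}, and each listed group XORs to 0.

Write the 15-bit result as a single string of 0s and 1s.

Place data at non-parity positions: p1 p2 1 p4 0 0 1 p8 1 1 1 0 0 0 0
p1 (pos 1,3,5,7,9,11,13,15): XOR of data positions = 1⊕0⊕1⊕1⊕1⊕0⊕0 = 0
p2 (pos 2,3,6,7,10,11,14,15): XOR of data positions = 1⊕0⊕1⊕1⊕1⊕0⊕0 = 0
p4 (pos 4,5,6,7,12,13,14,15): XOR of data positions = 0⊕0⊕1⊕0⊕0⊕0⊕0 = 1
p8 (pos 8,9,10,11,12,13,14,15): XOR of data positions = 1⊕1⊕1⊕0⊕0⊕0⊕0 = 1
Codeword: 001100111110000

001100111110000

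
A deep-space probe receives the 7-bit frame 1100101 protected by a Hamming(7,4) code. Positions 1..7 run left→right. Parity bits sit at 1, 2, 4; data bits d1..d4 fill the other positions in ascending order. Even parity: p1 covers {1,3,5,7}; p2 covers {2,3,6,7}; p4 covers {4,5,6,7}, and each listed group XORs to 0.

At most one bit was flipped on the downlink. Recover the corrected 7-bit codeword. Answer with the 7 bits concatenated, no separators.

s1 (pos 1,3,5,7): 1⊕0⊕1⊕1 = 1
s2 (pos 2,3,6,7): 1⊕0⊕0⊕1 = 0
s4 (pos 4,5,6,7): 0⊕1⊕0⊕1 = 0
Syndrome s4…s1 = 001 → error at position 1.
Flip position 1: 1100101 → 0100101

0100101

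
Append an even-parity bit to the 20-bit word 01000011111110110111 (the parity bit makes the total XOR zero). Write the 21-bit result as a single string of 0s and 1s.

XOR of the 20 data bits: 0⊕1⊕0⊕0⊕0⊕0⊕1⊕1⊕1⊕1⊕1⊕1⊕1⊕0⊕1⊕1⊕0⊕1⊕1⊕1 = 1
Parity bit = 1 (so all 21 bits XOR to 0).

010000111111101101111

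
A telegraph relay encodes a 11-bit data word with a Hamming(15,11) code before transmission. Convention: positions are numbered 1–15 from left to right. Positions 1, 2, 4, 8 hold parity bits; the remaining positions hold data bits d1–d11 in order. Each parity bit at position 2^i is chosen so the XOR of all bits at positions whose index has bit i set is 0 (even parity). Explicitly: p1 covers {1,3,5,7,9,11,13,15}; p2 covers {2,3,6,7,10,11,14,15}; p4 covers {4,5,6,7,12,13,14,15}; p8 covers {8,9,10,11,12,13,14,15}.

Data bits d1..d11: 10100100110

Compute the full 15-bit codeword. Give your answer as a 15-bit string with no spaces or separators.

Place data at non-parity positions: p1 p2 1 p4 0 1 0 p8 0 1 0 0 1 1 0
p1 (pos 1,3,5,7,9,11,13,15): XOR of data positions = 1⊕0⊕0⊕0⊕0⊕1⊕0 = 0
p2 (pos 2,3,6,7,10,11,14,15): XOR of data positions = 1⊕1⊕0⊕1⊕0⊕1⊕0 = 0
p4 (pos 4,5,6,7,12,13,14,15): XOR of data positions = 0⊕1⊕0⊕0⊕1⊕1⊕0 = 1
p8 (pos 8,9,10,11,12,13,14,15): XOR of data positions = 0⊕1⊕0⊕0⊕1⊕1⊕0 = 1
Codeword: 001101010100110

001101010100110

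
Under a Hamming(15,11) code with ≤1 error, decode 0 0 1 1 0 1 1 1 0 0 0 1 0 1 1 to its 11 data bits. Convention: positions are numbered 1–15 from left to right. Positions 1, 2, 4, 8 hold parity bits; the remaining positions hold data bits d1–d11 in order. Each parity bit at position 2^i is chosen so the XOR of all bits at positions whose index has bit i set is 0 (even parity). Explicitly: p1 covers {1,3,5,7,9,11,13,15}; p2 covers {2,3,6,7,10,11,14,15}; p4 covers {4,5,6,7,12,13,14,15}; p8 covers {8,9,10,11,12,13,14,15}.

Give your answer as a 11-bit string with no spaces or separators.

s1 (pos 1,3,5,7,9,11,13,15): 0⊕1⊕0⊕1⊕0⊕0⊕0⊕1 = 1
s2 (pos 2,3,6,7,10,11,14,15): 0⊕1⊕1⊕1⊕0⊕0⊕1⊕1 = 1
s4 (pos 4,5,6,7,12,13,14,15): 1⊕0⊕1⊕1⊕1⊕0⊕1⊕1 = 0
s8 (pos 8,9,10,11,12,13,14,15): 1⊕0⊕0⊕0⊕1⊕0⊕1⊕1 = 0
Syndrome s8…s1 = 0011 → error at position 3.
Flip position 3: 001101110001011 → 000101110001011
Read data bits from positions 3,5,6,7,9,10,11,12,13,14,15: 00110001011

00110001011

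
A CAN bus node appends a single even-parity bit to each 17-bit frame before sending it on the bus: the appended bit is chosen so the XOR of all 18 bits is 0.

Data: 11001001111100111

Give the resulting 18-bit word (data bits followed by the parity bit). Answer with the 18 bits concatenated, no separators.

110010011111001111

XOR of the 17 data bits: 1⊕1⊕0⊕0⊕1⊕0⊕0⊕1⊕1⊕1⊕1⊕1⊕0⊕0⊕1⊕1⊕1 = 1
Parity bit = 1 (so all 18 bits XOR to 0).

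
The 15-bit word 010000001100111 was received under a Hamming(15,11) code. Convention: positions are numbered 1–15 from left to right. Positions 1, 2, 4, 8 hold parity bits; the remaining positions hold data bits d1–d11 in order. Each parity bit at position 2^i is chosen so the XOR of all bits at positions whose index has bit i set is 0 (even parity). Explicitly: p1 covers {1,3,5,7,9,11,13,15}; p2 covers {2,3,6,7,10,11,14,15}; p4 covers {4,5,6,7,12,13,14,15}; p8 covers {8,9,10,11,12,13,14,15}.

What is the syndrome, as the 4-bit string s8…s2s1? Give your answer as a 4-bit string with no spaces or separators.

s1 (pos 1,3,5,7,9,11,13,15): 0⊕0⊕0⊕0⊕1⊕0⊕1⊕1 = 1
s2 (pos 2,3,6,7,10,11,14,15): 1⊕0⊕0⊕0⊕1⊕0⊕1⊕1 = 0
s4 (pos 4,5,6,7,12,13,14,15): 0⊕0⊕0⊕0⊕0⊕1⊕1⊕1 = 1
s8 (pos 8,9,10,11,12,13,14,15): 0⊕1⊕1⊕0⊕0⊕1⊕1⊕1 = 1
Syndrome s8…s1 = 1101 → error at position 13.

1101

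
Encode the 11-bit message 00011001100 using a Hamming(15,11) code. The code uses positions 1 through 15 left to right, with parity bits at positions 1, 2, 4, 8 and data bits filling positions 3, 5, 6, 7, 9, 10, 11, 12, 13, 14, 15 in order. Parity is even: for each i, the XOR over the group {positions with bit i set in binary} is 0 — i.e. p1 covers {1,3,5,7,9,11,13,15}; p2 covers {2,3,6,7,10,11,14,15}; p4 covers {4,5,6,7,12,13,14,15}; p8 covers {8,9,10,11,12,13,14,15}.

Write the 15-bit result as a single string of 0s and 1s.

Place data at non-parity positions: p1 p2 0 p4 0 0 1 p8 1 0 0 1 1 0 0
p1 (pos 1,3,5,7,9,11,13,15): XOR of data positions = 0⊕0⊕1⊕1⊕0⊕1⊕0 = 1
p2 (pos 2,3,6,7,10,11,14,15): XOR of data positions = 0⊕0⊕1⊕0⊕0⊕0⊕0 = 1
p4 (pos 4,5,6,7,12,13,14,15): XOR of data positions = 0⊕0⊕1⊕1⊕1⊕0⊕0 = 1
p8 (pos 8,9,10,11,12,13,14,15): XOR of data positions = 1⊕0⊕0⊕1⊕1⊕0⊕0 = 1
Codeword: 110100111001100

110100111001100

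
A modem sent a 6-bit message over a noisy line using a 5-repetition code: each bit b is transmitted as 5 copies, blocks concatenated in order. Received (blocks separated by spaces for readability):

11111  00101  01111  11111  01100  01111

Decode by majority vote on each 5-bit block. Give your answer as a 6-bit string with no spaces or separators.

Block 1 (11111): 5 ones → 1
Block 2 (00101): 2 ones → 0
Block 3 (01111): 4 ones → 1
Block 4 (11111): 5 ones → 1
Block 5 (01100): 2 ones → 0
Block 6 (01111): 4 ones → 1

101101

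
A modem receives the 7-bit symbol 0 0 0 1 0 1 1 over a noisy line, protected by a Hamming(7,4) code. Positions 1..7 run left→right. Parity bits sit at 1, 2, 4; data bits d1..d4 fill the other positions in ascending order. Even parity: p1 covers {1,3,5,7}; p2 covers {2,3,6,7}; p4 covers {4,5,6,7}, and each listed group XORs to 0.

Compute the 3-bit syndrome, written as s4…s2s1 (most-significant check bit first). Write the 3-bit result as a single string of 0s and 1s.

101

s1 (pos 1,3,5,7): 0⊕0⊕0⊕1 = 1
s2 (pos 2,3,6,7): 0⊕0⊕1⊕1 = 0
s4 (pos 4,5,6,7): 1⊕0⊕1⊕1 = 1
Syndrome s4…s1 = 101 → error at position 5.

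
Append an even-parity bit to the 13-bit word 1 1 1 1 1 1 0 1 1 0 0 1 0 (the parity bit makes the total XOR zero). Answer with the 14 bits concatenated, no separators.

XOR of the 13 data bits: 1⊕1⊕1⊕1⊕1⊕1⊕0⊕1⊕1⊕0⊕0⊕1⊕0 = 1
Parity bit = 1 (so all 14 bits XOR to 0).

11111101100101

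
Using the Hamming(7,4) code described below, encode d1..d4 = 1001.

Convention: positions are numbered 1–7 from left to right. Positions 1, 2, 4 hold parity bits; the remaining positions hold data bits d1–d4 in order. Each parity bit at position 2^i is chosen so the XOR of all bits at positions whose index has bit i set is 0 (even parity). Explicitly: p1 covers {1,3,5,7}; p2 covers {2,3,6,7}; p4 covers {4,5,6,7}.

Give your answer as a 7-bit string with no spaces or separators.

0011001

Place data at non-parity positions: p1 p2 1 p4 0 0 1
p1 (pos 1,3,5,7): XOR of data positions = 1⊕0⊕1 = 0
p2 (pos 2,3,6,7): XOR of data positions = 1⊕0⊕1 = 0
p4 (pos 4,5,6,7): XOR of data positions = 0⊕0⊕1 = 1
Codeword: 0011001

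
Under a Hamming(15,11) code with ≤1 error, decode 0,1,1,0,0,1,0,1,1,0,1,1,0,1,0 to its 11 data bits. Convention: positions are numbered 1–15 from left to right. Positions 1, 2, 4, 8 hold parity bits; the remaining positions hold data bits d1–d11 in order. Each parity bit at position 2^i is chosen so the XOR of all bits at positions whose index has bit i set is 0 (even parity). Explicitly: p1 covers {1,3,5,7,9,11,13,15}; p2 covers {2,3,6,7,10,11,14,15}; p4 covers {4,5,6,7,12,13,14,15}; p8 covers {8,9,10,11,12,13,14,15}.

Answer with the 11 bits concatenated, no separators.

s1 (pos 1,3,5,7,9,11,13,15): 0⊕1⊕0⊕0⊕1⊕1⊕0⊕0 = 1
s2 (pos 2,3,6,7,10,11,14,15): 1⊕1⊕1⊕0⊕0⊕1⊕1⊕0 = 1
s4 (pos 4,5,6,7,12,13,14,15): 0⊕0⊕1⊕0⊕1⊕0⊕1⊕0 = 1
s8 (pos 8,9,10,11,12,13,14,15): 1⊕1⊕0⊕1⊕1⊕0⊕1⊕0 = 1
Syndrome s8…s1 = 1111 → error at position 15.
Flip position 15: 011001011011010 → 011001011011011
Read data bits from positions 3,5,6,7,9,10,11,12,13,14,15: 10101011011

10101011011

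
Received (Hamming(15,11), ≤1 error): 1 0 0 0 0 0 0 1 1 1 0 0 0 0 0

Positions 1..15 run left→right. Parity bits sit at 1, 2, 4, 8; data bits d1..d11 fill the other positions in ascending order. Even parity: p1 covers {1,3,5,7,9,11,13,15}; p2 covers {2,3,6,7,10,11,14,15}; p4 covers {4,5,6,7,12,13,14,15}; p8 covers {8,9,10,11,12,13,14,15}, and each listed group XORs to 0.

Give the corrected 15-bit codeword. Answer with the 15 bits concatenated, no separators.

s1 (pos 1,3,5,7,9,11,13,15): 1⊕0⊕0⊕0⊕1⊕0⊕0⊕0 = 0
s2 (pos 2,3,6,7,10,11,14,15): 0⊕0⊕0⊕0⊕1⊕0⊕0⊕0 = 1
s4 (pos 4,5,6,7,12,13,14,15): 0⊕0⊕0⊕0⊕0⊕0⊕0⊕0 = 0
s8 (pos 8,9,10,11,12,13,14,15): 1⊕1⊕1⊕0⊕0⊕0⊕0⊕0 = 1
Syndrome s8…s1 = 1010 → error at position 10.
Flip position 10: 100000011100000 → 100000011000000

100000011000000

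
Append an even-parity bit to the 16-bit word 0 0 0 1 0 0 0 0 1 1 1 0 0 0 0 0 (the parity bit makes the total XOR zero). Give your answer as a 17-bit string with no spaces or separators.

XOR of the 16 data bits: 0⊕0⊕0⊕1⊕0⊕0⊕0⊕0⊕1⊕1⊕1⊕0⊕0⊕0⊕0⊕0 = 0
Parity bit = 0 (so all 17 bits XOR to 0).

00010000111000000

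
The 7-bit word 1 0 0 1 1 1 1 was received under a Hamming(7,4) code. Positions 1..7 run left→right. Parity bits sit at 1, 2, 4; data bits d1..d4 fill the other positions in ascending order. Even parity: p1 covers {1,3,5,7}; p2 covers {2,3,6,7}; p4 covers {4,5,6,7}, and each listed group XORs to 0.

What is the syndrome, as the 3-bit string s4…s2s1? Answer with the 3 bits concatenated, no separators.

001

s1 (pos 1,3,5,7): 1⊕0⊕1⊕1 = 1
s2 (pos 2,3,6,7): 0⊕0⊕1⊕1 = 0
s4 (pos 4,5,6,7): 1⊕1⊕1⊕1 = 0
Syndrome s4…s1 = 001 → error at position 1.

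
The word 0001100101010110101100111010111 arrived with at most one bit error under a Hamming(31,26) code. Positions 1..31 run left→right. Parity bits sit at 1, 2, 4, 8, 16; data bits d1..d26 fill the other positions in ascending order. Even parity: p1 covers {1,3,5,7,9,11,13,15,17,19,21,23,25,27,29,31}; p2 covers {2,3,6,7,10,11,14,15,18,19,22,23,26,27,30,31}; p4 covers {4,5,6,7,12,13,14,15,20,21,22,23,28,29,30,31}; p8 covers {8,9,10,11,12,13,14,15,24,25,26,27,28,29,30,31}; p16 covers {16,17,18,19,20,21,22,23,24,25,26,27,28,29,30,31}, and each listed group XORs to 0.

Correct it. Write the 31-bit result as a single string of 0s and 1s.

s1 (pos 1,3,5,7,9,11,13,15,17,19,21,23,25,27,29,31): 0⊕0⊕1⊕0⊕0⊕0⊕0⊕1⊕1⊕1⊕0⊕1⊕1⊕1⊕1⊕1 = 1
s2 (pos 2,3,6,7,10,11,14,15,18,19,22,23,26,27,30,31): 0⊕0⊕0⊕0⊕1⊕0⊕1⊕1⊕0⊕1⊕0⊕1⊕0⊕1⊕1⊕1 = 0
s4 (pos 4,5,6,7,12,13,14,15,20,21,22,23,28,29,30,31): 1⊕1⊕0⊕0⊕1⊕0⊕1⊕1⊕1⊕0⊕0⊕1⊕0⊕1⊕1⊕1 = 0
s8 (pos 8,9,10,11,12,13,14,15,24,25,26,27,28,29,30,31): 1⊕0⊕1⊕0⊕1⊕0⊕1⊕1⊕1⊕1⊕0⊕1⊕0⊕1⊕1⊕1 = 1
s16 (pos 16,17,18,19,20,21,22,23,24,25,26,27,28,29,30,31): 0⊕1⊕0⊕1⊕1⊕0⊕0⊕1⊕1⊕1⊕0⊕1⊕0⊕1⊕1⊕1 = 0
Syndrome s16…s1 = 01001 → error at position 9.
Flip position 9: 0001100101010110101100111010111 → 0001100111010110101100111010111

0001100111010110101100111010111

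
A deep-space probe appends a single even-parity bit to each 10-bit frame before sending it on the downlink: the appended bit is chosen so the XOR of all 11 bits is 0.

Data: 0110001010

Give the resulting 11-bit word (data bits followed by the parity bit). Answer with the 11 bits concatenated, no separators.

01100010100

XOR of the 10 data bits: 0⊕1⊕1⊕0⊕0⊕0⊕1⊕0⊕1⊕0 = 0
Parity bit = 0 (so all 11 bits XOR to 0).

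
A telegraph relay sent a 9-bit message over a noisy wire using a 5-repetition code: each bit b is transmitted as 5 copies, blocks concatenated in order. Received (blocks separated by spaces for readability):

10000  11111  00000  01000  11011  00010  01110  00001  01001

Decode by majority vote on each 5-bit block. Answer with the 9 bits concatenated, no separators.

010010100

Block 1 (10000): 1 one → 0
Block 2 (11111): 5 ones → 1
Block 3 (00000): 0 ones → 0
Block 4 (01000): 1 one → 0
Block 5 (11011): 4 ones → 1
Block 6 (00010): 1 one → 0
Block 7 (01110): 3 ones → 1
Block 8 (00001): 1 one → 0
Block 9 (01001): 2 ones → 0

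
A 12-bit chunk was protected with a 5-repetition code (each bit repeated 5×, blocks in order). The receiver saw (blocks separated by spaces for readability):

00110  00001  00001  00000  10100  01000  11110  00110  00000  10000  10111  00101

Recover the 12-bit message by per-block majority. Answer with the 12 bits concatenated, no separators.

000000100010

Block 1 (00110): 2 ones → 0
Block 2 (00001): 1 one → 0
Block 3 (00001): 1 one → 0
Block 4 (00000): 0 ones → 0
Block 5 (10100): 2 ones → 0
Block 6 (01000): 1 one → 0
Block 7 (11110): 4 ones → 1
Block 8 (00110): 2 ones → 0
Block 9 (00000): 0 ones → 0
Block 10 (10000): 1 one → 0
Block 11 (10111): 4 ones → 1
Block 12 (00101): 2 ones → 0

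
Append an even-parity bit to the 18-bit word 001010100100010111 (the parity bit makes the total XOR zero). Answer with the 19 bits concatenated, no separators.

0010101001000101110

XOR of the 18 data bits: 0⊕0⊕1⊕0⊕1⊕0⊕1⊕0⊕0⊕1⊕0⊕0⊕0⊕1⊕0⊕1⊕1⊕1 = 0
Parity bit = 0 (so all 19 bits XOR to 0).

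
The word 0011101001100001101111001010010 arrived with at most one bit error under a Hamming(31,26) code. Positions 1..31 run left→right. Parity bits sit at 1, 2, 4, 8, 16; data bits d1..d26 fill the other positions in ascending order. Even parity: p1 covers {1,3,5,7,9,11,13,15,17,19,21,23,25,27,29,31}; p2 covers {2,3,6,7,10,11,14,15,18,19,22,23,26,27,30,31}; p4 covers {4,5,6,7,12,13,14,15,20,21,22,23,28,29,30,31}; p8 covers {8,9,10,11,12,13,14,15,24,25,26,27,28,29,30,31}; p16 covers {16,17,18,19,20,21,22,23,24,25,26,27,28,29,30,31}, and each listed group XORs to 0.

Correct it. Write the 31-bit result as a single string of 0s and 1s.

0011101001100001101111001010110

s1 (pos 1,3,5,7,9,11,13,15,17,19,21,23,25,27,29,31): 0⊕1⊕1⊕1⊕0⊕1⊕0⊕0⊕1⊕1⊕1⊕0⊕1⊕1⊕0⊕0 = 1
s2 (pos 2,3,6,7,10,11,14,15,18,19,22,23,26,27,30,31): 0⊕1⊕0⊕1⊕1⊕1⊕0⊕0⊕0⊕1⊕1⊕0⊕0⊕1⊕1⊕0 = 0
s4 (pos 4,5,6,7,12,13,14,15,20,21,22,23,28,29,30,31): 1⊕1⊕0⊕1⊕0⊕0⊕0⊕0⊕1⊕1⊕1⊕0⊕0⊕0⊕1⊕0 = 1
s8 (pos 8,9,10,11,12,13,14,15,24,25,26,27,28,29,30,31): 0⊕0⊕1⊕1⊕0⊕0⊕0⊕0⊕0⊕1⊕0⊕1⊕0⊕0⊕1⊕0 = 1
s16 (pos 16,17,18,19,20,21,22,23,24,25,26,27,28,29,30,31): 1⊕1⊕0⊕1⊕1⊕1⊕1⊕0⊕0⊕1⊕0⊕1⊕0⊕0⊕1⊕0 = 1
Syndrome s16…s1 = 11101 → error at position 29.
Flip position 29: 0011101001100001101111001010010 → 0011101001100001101111001010110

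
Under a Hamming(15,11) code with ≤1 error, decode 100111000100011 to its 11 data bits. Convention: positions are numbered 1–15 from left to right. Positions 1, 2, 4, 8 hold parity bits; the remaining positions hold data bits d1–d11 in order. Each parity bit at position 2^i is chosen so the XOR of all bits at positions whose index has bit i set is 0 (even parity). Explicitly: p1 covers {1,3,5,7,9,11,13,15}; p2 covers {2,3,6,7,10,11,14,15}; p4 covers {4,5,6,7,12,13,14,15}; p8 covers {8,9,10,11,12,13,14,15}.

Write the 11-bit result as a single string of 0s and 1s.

s1 (pos 1,3,5,7,9,11,13,15): 1⊕0⊕1⊕0⊕0⊕0⊕0⊕1 = 1
s2 (pos 2,3,6,7,10,11,14,15): 0⊕0⊕1⊕0⊕1⊕0⊕1⊕1 = 0
s4 (pos 4,5,6,7,12,13,14,15): 1⊕1⊕1⊕0⊕0⊕0⊕1⊕1 = 1
s8 (pos 8,9,10,11,12,13,14,15): 0⊕0⊕1⊕0⊕0⊕0⊕1⊕1 = 1
Syndrome s8…s1 = 1101 → error at position 13.
Flip position 13: 100111000100011 → 100111000100111
Read data bits from positions 3,5,6,7,9,10,11,12,13,14,15: 01100100111

01100100111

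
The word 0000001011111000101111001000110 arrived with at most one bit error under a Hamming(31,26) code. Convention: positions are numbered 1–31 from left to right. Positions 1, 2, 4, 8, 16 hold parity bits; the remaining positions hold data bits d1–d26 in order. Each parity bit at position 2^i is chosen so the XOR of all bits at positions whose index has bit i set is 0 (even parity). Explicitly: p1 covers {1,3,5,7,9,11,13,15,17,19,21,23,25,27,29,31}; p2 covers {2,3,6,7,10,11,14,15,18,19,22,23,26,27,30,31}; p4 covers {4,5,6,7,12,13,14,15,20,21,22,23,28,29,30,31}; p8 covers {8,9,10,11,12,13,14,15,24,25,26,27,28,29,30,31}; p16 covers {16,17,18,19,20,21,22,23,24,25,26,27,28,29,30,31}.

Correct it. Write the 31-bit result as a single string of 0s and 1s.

s1 (pos 1,3,5,7,9,11,13,15,17,19,21,23,25,27,29,31): 0⊕0⊕0⊕1⊕1⊕1⊕1⊕0⊕1⊕1⊕1⊕0⊕1⊕0⊕1⊕0 = 1
s2 (pos 2,3,6,7,10,11,14,15,18,19,22,23,26,27,30,31): 0⊕0⊕0⊕1⊕1⊕1⊕0⊕0⊕0⊕1⊕1⊕0⊕0⊕0⊕1⊕0 = 0
s4 (pos 4,5,6,7,12,13,14,15,20,21,22,23,28,29,30,31): 0⊕0⊕0⊕1⊕1⊕1⊕0⊕0⊕1⊕1⊕1⊕0⊕0⊕1⊕1⊕0 = 0
s8 (pos 8,9,10,11,12,13,14,15,24,25,26,27,28,29,30,31): 0⊕1⊕1⊕1⊕1⊕1⊕0⊕0⊕0⊕1⊕0⊕0⊕0⊕1⊕1⊕0 = 0
s16 (pos 16,17,18,19,20,21,22,23,24,25,26,27,28,29,30,31): 0⊕1⊕0⊕1⊕1⊕1⊕1⊕0⊕0⊕1⊕0⊕0⊕0⊕1⊕1⊕0 = 0
Syndrome s16…s1 = 00001 → error at position 1.
Flip position 1: 0000001011111000101111001000110 → 1000001011111000101111001000110

1000001011111000101111001000110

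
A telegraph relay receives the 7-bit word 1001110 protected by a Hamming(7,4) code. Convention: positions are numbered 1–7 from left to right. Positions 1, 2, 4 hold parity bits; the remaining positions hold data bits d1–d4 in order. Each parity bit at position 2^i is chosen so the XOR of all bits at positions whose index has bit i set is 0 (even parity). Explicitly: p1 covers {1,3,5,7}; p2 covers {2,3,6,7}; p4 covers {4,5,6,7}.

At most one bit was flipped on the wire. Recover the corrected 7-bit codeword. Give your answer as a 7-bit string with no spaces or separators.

s1 (pos 1,3,5,7): 1⊕0⊕1⊕0 = 0
s2 (pos 2,3,6,7): 0⊕0⊕1⊕0 = 1
s4 (pos 4,5,6,7): 1⊕1⊕1⊕0 = 1
Syndrome s4…s1 = 110 → error at position 6.
Flip position 6: 1001110 → 1001100

1001100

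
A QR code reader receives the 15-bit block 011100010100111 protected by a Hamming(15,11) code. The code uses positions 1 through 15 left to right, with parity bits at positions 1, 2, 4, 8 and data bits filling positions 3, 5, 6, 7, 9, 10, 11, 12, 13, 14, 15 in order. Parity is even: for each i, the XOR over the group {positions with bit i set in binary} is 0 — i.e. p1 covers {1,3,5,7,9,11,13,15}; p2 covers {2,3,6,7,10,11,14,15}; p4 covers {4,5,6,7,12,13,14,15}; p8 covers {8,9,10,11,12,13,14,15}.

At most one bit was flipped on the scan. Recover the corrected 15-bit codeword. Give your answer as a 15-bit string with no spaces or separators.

011100010110111

s1 (pos 1,3,5,7,9,11,13,15): 0⊕1⊕0⊕0⊕0⊕0⊕1⊕1 = 1
s2 (pos 2,3,6,7,10,11,14,15): 1⊕1⊕0⊕0⊕1⊕0⊕1⊕1 = 1
s4 (pos 4,5,6,7,12,13,14,15): 1⊕0⊕0⊕0⊕0⊕1⊕1⊕1 = 0
s8 (pos 8,9,10,11,12,13,14,15): 1⊕0⊕1⊕0⊕0⊕1⊕1⊕1 = 1
Syndrome s8…s1 = 1011 → error at position 11.
Flip position 11: 011100010100111 → 011100010110111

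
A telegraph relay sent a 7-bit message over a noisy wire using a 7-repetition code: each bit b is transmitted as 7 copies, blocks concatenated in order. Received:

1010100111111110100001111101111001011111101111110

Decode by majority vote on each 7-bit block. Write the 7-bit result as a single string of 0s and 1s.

Block 1 (1010100): 3 ones → 0
Block 2 (1111111): 7 ones → 1
Block 3 (1010000): 2 ones → 0
Block 4 (1111101): 6 ones → 1
Block 5 (1110010): 4 ones → 1
Block 6 (1111110): 6 ones → 1
Block 7 (1111110): 6 ones → 1

0101111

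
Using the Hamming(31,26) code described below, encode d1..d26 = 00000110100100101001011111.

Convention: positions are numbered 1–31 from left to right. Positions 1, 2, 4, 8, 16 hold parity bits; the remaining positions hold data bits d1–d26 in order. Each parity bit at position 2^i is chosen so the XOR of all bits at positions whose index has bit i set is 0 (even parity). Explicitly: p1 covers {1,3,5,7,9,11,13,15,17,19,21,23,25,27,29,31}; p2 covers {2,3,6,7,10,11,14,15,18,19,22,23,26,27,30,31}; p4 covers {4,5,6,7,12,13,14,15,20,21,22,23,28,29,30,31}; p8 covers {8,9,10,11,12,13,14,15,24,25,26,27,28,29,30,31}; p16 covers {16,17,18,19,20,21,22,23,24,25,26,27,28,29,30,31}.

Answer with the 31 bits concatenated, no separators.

1001000101101001100101001011111

Place data at non-parity positions: p1 p2 0 p4 0 0 0 p8 0 1 1 0 1 0 0 p16 1 0 0 1 0 1 0 0 1 0 1 1 1 1 1
p1 (pos 1,3,5,7,9,11,13,15,17,19,21,23,25,27,29,31): XOR of data positions = 0⊕0⊕0⊕0⊕1⊕1⊕0⊕1⊕0⊕0⊕0⊕1⊕1⊕1⊕1 = 1
p2 (pos 2,3,6,7,10,11,14,15,18,19,22,23,26,27,30,31): XOR of data positions = 0⊕0⊕0⊕1⊕1⊕0⊕0⊕0⊕0⊕1⊕0⊕0⊕1⊕1⊕1 = 0
p4 (pos 4,5,6,7,12,13,14,15,20,21,22,23,28,29,30,31): XOR of data positions = 0⊕0⊕0⊕0⊕1⊕0⊕0⊕1⊕0⊕1⊕0⊕1⊕1⊕1⊕1 = 1
p8 (pos 8,9,10,11,12,13,14,15,24,25,26,27,28,29,30,31): XOR of data positions = 0⊕1⊕1⊕0⊕1⊕0⊕0⊕0⊕1⊕0⊕1⊕1⊕1⊕1⊕1 = 1
p16 (pos 16,17,18,19,20,21,22,23,24,25,26,27,28,29,30,31): XOR of data positions = 1⊕0⊕0⊕1⊕0⊕1⊕0⊕0⊕1⊕0⊕1⊕1⊕1⊕1⊕1 = 1
Codeword: 1001000101101001100101001011111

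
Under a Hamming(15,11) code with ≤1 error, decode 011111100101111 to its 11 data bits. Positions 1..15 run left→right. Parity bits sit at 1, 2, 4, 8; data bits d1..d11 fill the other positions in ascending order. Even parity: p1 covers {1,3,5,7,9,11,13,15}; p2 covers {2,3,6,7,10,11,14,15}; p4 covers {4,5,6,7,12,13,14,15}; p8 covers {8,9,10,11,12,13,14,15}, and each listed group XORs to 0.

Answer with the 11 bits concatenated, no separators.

11110111111

s1 (pos 1,3,5,7,9,11,13,15): 0⊕1⊕1⊕1⊕0⊕0⊕1⊕1 = 1
s2 (pos 2,3,6,7,10,11,14,15): 1⊕1⊕1⊕1⊕1⊕0⊕1⊕1 = 1
s4 (pos 4,5,6,7,12,13,14,15): 1⊕1⊕1⊕1⊕1⊕1⊕1⊕1 = 0
s8 (pos 8,9,10,11,12,13,14,15): 0⊕0⊕1⊕0⊕1⊕1⊕1⊕1 = 1
Syndrome s8…s1 = 1011 → error at position 11.
Flip position 11: 011111100101111 → 011111100111111
Read data bits from positions 3,5,6,7,9,10,11,12,13,14,15: 11110111111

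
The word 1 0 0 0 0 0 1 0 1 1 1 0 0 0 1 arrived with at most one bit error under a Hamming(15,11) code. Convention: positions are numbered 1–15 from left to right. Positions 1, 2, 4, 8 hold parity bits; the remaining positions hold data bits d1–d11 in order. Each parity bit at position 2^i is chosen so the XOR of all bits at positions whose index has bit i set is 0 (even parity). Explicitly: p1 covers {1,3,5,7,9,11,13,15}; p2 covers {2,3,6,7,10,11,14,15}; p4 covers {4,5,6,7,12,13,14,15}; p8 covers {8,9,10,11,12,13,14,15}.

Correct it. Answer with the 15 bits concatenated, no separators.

s1 (pos 1,3,5,7,9,11,13,15): 1⊕0⊕0⊕1⊕1⊕1⊕0⊕1 = 1
s2 (pos 2,3,6,7,10,11,14,15): 0⊕0⊕0⊕1⊕1⊕1⊕0⊕1 = 0
s4 (pos 4,5,6,7,12,13,14,15): 0⊕0⊕0⊕1⊕0⊕0⊕0⊕1 = 0
s8 (pos 8,9,10,11,12,13,14,15): 0⊕1⊕1⊕1⊕0⊕0⊕0⊕1 = 0
Syndrome s8…s1 = 0001 → error at position 1.
Flip position 1: 100000101110001 → 000000101110001

000000101110001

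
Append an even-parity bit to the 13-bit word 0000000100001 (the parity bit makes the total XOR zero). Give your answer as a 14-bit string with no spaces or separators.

XOR of the 13 data bits: 0⊕0⊕0⊕0⊕0⊕0⊕0⊕1⊕0⊕0⊕0⊕0⊕1 = 0
Parity bit = 0 (so all 14 bits XOR to 0).

00000001000010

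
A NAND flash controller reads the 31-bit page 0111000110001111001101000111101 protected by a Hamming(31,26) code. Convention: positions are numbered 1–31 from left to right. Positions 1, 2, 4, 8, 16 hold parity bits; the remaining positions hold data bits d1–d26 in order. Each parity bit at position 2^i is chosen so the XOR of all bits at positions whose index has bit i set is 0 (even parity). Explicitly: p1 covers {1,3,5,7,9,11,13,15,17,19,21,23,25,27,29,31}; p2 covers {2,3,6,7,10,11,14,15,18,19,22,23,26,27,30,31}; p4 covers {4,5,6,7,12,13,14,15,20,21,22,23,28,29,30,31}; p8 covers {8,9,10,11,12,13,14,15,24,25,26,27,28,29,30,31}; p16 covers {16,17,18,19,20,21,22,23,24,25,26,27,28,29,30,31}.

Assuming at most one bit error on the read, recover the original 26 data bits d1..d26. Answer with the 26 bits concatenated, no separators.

10001000111001100000111101

s1 (pos 1,3,5,7,9,11,13,15,17,19,21,23,25,27,29,31): 0⊕1⊕0⊕0⊕1⊕0⊕1⊕1⊕0⊕1⊕0⊕0⊕0⊕1⊕1⊕1 = 0
s2 (pos 2,3,6,7,10,11,14,15,18,19,22,23,26,27,30,31): 1⊕1⊕0⊕0⊕0⊕0⊕1⊕1⊕0⊕1⊕1⊕0⊕1⊕1⊕0⊕1 = 1
s4 (pos 4,5,6,7,12,13,14,15,20,21,22,23,28,29,30,31): 1⊕0⊕0⊕0⊕0⊕1⊕1⊕1⊕1⊕0⊕1⊕0⊕1⊕1⊕0⊕1 = 1
s8 (pos 8,9,10,11,12,13,14,15,24,25,26,27,28,29,30,31): 1⊕1⊕0⊕0⊕0⊕1⊕1⊕1⊕0⊕0⊕1⊕1⊕1⊕1⊕0⊕1 = 0
s16 (pos 16,17,18,19,20,21,22,23,24,25,26,27,28,29,30,31): 1⊕0⊕0⊕1⊕1⊕0⊕1⊕0⊕0⊕0⊕1⊕1⊕1⊕1⊕0⊕1 = 1
Syndrome s16…s1 = 10110 → error at position 22.
Flip position 22: 0111000110001111001101000111101 → 0111000110001111001100000111101
Read data bits from positions 3,5,6,7,9,10,11,12,13,14,15,17,18,19,20,21,22,23,24,25,26,27,28,29,30,31: 10001000111001100000111101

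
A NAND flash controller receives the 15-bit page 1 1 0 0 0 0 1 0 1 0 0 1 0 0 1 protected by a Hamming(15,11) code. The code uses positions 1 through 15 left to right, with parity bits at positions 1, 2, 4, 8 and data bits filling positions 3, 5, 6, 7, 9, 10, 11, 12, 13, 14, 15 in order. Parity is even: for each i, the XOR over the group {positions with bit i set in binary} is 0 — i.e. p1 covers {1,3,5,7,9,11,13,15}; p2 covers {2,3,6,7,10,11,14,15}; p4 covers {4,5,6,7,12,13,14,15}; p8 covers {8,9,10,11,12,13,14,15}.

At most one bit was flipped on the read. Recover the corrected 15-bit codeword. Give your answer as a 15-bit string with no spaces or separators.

s1 (pos 1,3,5,7,9,11,13,15): 1⊕0⊕0⊕1⊕1⊕0⊕0⊕1 = 0
s2 (pos 2,3,6,7,10,11,14,15): 1⊕0⊕0⊕1⊕0⊕0⊕0⊕1 = 1
s4 (pos 4,5,6,7,12,13,14,15): 0⊕0⊕0⊕1⊕1⊕0⊕0⊕1 = 1
s8 (pos 8,9,10,11,12,13,14,15): 0⊕1⊕0⊕0⊕1⊕0⊕0⊕1 = 1
Syndrome s8…s1 = 1110 → error at position 14.
Flip position 14: 110000101001001 → 110000101001011

110000101001011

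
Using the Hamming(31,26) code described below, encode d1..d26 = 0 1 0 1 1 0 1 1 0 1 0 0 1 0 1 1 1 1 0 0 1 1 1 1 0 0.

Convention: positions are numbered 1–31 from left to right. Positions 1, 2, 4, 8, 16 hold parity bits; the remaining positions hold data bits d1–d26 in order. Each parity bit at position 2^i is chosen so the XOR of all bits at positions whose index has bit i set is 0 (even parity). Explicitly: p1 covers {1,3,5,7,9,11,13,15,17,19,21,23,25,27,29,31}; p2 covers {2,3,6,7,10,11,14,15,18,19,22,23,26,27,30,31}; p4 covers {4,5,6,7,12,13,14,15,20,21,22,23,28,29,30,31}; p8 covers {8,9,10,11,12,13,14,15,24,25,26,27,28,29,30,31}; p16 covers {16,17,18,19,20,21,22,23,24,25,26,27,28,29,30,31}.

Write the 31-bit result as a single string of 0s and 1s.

Place data at non-parity positions: p1 p2 0 p4 1 0 1 p8 1 0 1 1 0 1 0 p16 0 1 0 1 1 1 1 0 0 1 1 1 1 0 0
p1 (pos 1,3,5,7,9,11,13,15,17,19,21,23,25,27,29,31): XOR of data positions = 0⊕1⊕1⊕1⊕1⊕0⊕0⊕0⊕0⊕1⊕1⊕0⊕1⊕1⊕0 = 0
p2 (pos 2,3,6,7,10,11,14,15,18,19,22,23,26,27,30,31): XOR of data positions = 0⊕0⊕1⊕0⊕1⊕1⊕0⊕1⊕0⊕1⊕1⊕1⊕1⊕0⊕0 = 0
p4 (pos 4,5,6,7,12,13,14,15,20,21,22,23,28,29,30,31): XOR of data positions = 1⊕0⊕1⊕1⊕0⊕1⊕0⊕1⊕1⊕1⊕1⊕1⊕1⊕0⊕0 = 0
p8 (pos 8,9,10,11,12,13,14,15,24,25,26,27,28,29,30,31): XOR of data positions = 1⊕0⊕1⊕1⊕0⊕1⊕0⊕0⊕0⊕1⊕1⊕1⊕1⊕0⊕0 = 0
p16 (pos 16,17,18,19,20,21,22,23,24,25,26,27,28,29,30,31): XOR of data positions = 0⊕1⊕0⊕1⊕1⊕1⊕1⊕0⊕0⊕1⊕1⊕1⊕1⊕0⊕0 = 1
Codeword: 0000101010110101010111100111100

0000101010110101010111100111100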